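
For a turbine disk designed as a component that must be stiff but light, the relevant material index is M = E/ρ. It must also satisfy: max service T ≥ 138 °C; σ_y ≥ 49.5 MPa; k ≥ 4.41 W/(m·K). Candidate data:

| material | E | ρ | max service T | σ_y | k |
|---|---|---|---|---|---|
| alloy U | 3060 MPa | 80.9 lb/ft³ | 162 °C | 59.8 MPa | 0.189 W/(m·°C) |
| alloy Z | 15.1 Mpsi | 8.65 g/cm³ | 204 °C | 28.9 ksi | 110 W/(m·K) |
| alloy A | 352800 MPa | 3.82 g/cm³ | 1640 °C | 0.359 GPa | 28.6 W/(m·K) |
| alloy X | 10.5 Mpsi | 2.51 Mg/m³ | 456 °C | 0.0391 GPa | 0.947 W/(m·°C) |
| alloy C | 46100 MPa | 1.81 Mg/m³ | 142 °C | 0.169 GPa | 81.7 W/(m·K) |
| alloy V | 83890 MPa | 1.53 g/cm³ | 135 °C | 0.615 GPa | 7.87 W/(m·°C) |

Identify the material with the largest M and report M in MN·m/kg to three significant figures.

alloy A, M = 92.4 MN·m/kg

Screen on constraints: max service T ≥ 138 °C; σ_y ≥ 49.5 MPa; k ≥ 4.41 W/(m·K). Survivors: alloy Z, alloy A, alloy C.
In SI units:
  alloy Z: E = 104.1 GPa, ρ = 8650 kg/m³
  alloy A: E = 352.8 GPa, ρ = 3820 kg/m³
  alloy C: E = 46.10 GPa, ρ = 1810 kg/m³
  alloy A: M = 92.4 MN·m/kg
  alloy C: M = 25.5 MN·m/kg
  alloy Z: M = 12.0 MN·m/kg
Highest index: alloy A.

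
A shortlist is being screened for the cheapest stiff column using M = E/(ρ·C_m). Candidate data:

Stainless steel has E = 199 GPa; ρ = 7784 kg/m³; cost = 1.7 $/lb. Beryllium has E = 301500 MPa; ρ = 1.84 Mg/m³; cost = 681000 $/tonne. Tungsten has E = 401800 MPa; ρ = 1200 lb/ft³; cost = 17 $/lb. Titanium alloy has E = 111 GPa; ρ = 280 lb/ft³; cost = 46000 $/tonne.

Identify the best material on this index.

stainless steel

After converting to SI:
  stainless steel: E = 199.0 GPa, ρ = 7784 kg/m³, cost = 3.748 $/kg
  beryllium: E = 301.5 GPa, ρ = 1840 kg/m³, cost = 681.0 $/kg
  tungsten: E = 401.8 GPa, ρ = 19220 kg/m³, cost = 37.48 $/kg
  titanium alloy: E = 111.0 GPa, ρ = 4485 kg/m³, cost = 46.00 $/kg
  stainless steel: M = 6.82 MN·m per $
  tungsten: M = 0.558 MN·m per $
  titanium alloy: M = 0.538 MN·m per $
  beryllium: M = 0.241 MN·m per $
The maximum is for stainless steel.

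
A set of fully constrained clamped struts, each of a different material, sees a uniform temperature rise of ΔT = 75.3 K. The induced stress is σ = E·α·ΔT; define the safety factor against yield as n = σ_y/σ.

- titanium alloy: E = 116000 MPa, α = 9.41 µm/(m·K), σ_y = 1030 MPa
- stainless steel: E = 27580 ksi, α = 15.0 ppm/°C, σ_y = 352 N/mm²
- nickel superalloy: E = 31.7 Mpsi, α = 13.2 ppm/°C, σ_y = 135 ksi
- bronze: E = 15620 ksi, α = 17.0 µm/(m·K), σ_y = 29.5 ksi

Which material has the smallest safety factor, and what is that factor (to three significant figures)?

bronze, n = 1.48

Converting E to GPa, α to ×10⁻⁶/K, σ_y to MPa, then σ and n for each:
  titanium alloy: E = 116.0, α = 9.41, σ_y = 1030 → σ = 82.2 MPa, n = 12.5
  stainless steel: E = 190.2, α = 15.0, σ_y = 352.0 → σ = 215 MPa, n = 1.64
  nickel superalloy: E = 218.6, α = 13.2, σ_y = 930.8 → σ = 217 MPa, n = 4.28
  bronze: E = 107.7, α = 17.0, σ_y = 203.4 → σ = 138 MPa, n = 1.48
The minimum is bronze at n = 1.48.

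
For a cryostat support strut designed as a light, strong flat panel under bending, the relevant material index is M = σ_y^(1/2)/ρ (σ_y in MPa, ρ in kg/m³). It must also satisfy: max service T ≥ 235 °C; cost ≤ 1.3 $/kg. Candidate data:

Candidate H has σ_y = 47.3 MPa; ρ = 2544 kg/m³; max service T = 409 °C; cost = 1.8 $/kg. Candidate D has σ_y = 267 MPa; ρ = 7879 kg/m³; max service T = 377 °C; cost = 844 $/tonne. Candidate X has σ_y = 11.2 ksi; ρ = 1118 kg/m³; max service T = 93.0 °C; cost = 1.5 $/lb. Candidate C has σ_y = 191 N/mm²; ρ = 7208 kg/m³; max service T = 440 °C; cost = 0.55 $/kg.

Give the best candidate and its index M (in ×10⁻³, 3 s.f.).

Screen on constraints: max service T ≥ 235 °C; cost ≤ 1.3 $/kg. Survivors: candidate D, candidate C.
After converting to SI:
  candidate D: σ_y = 267.0 MPa, ρ = 7879 kg/m³
  candidate C: σ_y = 191.0 MPa, ρ = 7208 kg/m³
  candidate D: M = 2.07×10⁻³
  candidate C: M = 1.92×10⁻³
Candidate D has the largest M.

candidate D, M = 2.07×10⁻³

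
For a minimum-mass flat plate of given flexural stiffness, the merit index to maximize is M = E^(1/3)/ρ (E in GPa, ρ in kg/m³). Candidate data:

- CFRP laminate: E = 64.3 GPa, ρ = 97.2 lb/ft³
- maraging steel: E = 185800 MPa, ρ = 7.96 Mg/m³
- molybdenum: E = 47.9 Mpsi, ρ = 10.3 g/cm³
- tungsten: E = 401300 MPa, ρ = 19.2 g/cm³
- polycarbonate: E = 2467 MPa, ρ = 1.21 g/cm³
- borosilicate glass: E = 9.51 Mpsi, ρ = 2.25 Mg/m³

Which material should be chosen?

CFRP laminate

Convert each candidate to consistent units, then evaluate M:
  CFRP laminate: E = 64.30 GPa, ρ = 1557 kg/m³
  maraging steel: E = 185.8 GPa, ρ = 7960 kg/m³
  molybdenum: E = 330.3 GPa, ρ = 10300 kg/m³
  tungsten: E = 401.3 GPa, ρ = 19200 kg/m³
  polycarbonate: E = 2.467 GPa, ρ = 1210 kg/m³
  borosilicate glass: E = 65.57 GPa, ρ = 2250 kg/m³
  CFRP laminate: M = 2.57×10⁻³
  borosilicate glass: M = 1.79×10⁻³
  polycarbonate: M = 1.12×10⁻³
  maraging steel: M = 0.717×10⁻³
  molybdenum: M = 0.671×10⁻³
  tungsten: M = 0.384×10⁻³
CFRP laminate has the largest M.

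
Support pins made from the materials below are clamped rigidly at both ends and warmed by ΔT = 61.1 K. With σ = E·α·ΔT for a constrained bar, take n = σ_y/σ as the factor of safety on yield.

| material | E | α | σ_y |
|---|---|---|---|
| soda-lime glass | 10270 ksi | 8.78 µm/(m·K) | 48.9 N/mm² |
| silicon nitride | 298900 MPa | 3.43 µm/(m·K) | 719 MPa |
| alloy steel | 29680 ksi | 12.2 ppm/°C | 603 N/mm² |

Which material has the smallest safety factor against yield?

Converting E to GPa, α to ×10⁻⁶/K, σ_y to MPa, then σ and n for each:
  soda-lime glass: E = 70.81, α = 8.78, σ_y = 48.90 → σ = 38.0 MPa, n = 1.29
  silicon nitride: E = 298.9, α = 3.43, σ_y = 719.0 → σ = 62.6 MPa, n = 11.5
  alloy steel: E = 204.6, α = 12.2, σ_y = 603.0 → σ = 153 MPa, n = 3.95
Smallest n: soda-lime glass with n = 1.29.

soda-lime glass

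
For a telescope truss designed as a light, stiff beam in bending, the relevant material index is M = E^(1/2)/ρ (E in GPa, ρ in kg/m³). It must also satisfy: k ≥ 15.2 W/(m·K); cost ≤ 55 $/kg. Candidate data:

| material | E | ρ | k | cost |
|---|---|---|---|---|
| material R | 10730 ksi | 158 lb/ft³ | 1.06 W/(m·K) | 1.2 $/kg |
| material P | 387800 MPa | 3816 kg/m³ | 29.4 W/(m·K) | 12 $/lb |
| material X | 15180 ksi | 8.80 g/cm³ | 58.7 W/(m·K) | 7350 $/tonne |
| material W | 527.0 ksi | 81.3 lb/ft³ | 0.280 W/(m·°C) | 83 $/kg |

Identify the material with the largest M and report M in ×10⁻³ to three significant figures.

Screen on constraints: k ≥ 15.2 W/(m·K); cost ≤ 55 $/kg. Survivors: material P, material X.
Convert each candidate to consistent units, then evaluate M:
  material P: E = 387.8 GPa, ρ = 3816 kg/m³
  material X: E = 104.7 GPa, ρ = 8800 kg/m³
  material P: M = 5.16×10⁻³
  material X: M = 1.16×10⁻³
The maximum is for material P.

material P, M = 5.16×10⁻³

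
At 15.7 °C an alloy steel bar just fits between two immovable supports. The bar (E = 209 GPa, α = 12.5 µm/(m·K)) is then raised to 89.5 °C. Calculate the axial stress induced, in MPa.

193 MPa

ΔT = 73.80 K. Constrained thermal stress σ = E·α·ΔT = 209.0×10³ MPa × 12.5×10⁻⁶ × 73.80 = 193 MPa (compressive).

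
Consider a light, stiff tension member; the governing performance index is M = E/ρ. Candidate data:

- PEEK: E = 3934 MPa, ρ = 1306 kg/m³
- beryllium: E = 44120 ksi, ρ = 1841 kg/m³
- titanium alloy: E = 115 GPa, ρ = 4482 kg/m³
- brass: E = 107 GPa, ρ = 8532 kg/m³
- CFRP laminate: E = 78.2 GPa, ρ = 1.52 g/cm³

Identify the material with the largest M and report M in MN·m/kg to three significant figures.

Convert each candidate to consistent units, then evaluate M:
  PEEK: E = 3.934 GPa, ρ = 1306 kg/m³
  beryllium: E = 304.2 GPa, ρ = 1841 kg/m³
  titanium alloy: E = 115.0 GPa, ρ = 4482 kg/m³
  brass: E = 107.0 GPa, ρ = 8532 kg/m³
  CFRP laminate: E = 78.20 GPa, ρ = 1520 kg/m³
  beryllium: M = 165 MN·m/kg
  CFRP laminate: M = 51.4 MN·m/kg
  titanium alloy: M = 25.7 MN·m/kg
  brass: M = 12.5 MN·m/kg
  PEEK: M = 3.01 MN·m/kg
The maximum is for beryllium.

beryllium, M = 165 MN·m/kg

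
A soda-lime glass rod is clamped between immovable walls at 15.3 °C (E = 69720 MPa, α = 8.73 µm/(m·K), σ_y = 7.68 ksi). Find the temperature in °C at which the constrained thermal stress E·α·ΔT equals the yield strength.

E = 69720 MPa = 69.72 GPa.
σ_y = 7.68 ksi = 52.95 MPa.
E·α·ΔT = 52.95 MPa ⇒ ΔT = 52.95 / (69.72×10³ × 8.73×10⁻⁶) = 87.00 K.
T = 15.3 + 87.00 = 102.3 °C.

102 °C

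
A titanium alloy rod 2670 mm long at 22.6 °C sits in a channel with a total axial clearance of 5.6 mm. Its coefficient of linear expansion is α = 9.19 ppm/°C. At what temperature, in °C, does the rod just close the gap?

251 °C

α·L₀·ΔT = 5.6 mm ⇒ ΔT = 5.6 / (9.19×10⁻⁶ × 2670.0) = 228.2 K.
T = 22.6 + 228.2 = 250.8 °C.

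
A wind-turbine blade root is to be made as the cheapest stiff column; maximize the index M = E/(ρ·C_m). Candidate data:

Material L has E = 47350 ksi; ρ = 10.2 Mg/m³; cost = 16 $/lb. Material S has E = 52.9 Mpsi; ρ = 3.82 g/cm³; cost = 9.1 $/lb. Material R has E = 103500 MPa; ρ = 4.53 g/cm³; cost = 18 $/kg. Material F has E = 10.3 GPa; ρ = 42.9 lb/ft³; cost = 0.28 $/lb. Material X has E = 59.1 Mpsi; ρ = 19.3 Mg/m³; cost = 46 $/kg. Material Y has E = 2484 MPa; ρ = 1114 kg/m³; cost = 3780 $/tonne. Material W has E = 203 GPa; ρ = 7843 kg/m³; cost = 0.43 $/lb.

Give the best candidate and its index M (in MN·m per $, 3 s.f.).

material W, M = 27.3 MN·m per $

Convert each candidate to consistent units, then evaluate M:
  material L: E = 326.5 GPa, ρ = 10200 kg/m³, cost = 35.27 $/kg
  material S: E = 364.7 GPa, ρ = 3820 kg/m³, cost = 20.06 $/kg
  material R: E = 103.5 GPa, ρ = 4530 kg/m³, cost = 18.00 $/kg
  material F: E = 10.30 GPa, ρ = 687.2 kg/m³, cost = 0.6173 $/kg
  material X: E = 407.5 GPa, ρ = 19300 kg/m³, cost = 46.00 $/kg
  material Y: E = 2.484 GPa, ρ = 1114 kg/m³, cost = 3.780 $/kg
  material W: E = 203.0 GPa, ρ = 7843 kg/m³, cost = 0.9480 $/kg
  material W: M = 27.3 MN·m per $
  material F: M = 24.3 MN·m per $
  material S: M = 4.76 MN·m per $
  material R: M = 1.27 MN·m per $
  material L: M = 0.907 MN·m per $
  material Y: M = 0.590 MN·m per $
  material X: M = 0.459 MN·m per $
The maximum is for material W.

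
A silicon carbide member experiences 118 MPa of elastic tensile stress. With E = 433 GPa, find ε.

2.73×10⁻⁴

ε = σ/E = 118 / 433000 = 2.73×10⁻⁴.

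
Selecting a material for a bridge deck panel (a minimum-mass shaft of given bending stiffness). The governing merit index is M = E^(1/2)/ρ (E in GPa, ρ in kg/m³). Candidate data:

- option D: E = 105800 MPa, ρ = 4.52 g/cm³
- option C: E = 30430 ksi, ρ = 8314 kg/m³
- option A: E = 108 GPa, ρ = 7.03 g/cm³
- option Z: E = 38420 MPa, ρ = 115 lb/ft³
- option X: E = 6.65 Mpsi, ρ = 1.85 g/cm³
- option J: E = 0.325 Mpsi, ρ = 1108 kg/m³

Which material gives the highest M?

option X

Convert each candidate to consistent units, then evaluate M:
  option D: E = 105.8 GPa, ρ = 4520 kg/m³
  option C: E = 209.8 GPa, ρ = 8314 kg/m³
  option A: E = 108.0 GPa, ρ = 7030 kg/m³
  option Z: E = 38.42 GPa, ρ = 1842 kg/m³
  option X: E = 45.85 GPa, ρ = 1850 kg/m³
  option J: E = 2.241 GPa, ρ = 1108 kg/m³
  option X: M = 3.66×10⁻³
  option Z: M = 3.36×10⁻³
  option D: M = 2.28×10⁻³
  option C: M = 1.74×10⁻³
  option A: M = 1.48×10⁻³
  option J: M = 1.35×10⁻³
Highest index: option X.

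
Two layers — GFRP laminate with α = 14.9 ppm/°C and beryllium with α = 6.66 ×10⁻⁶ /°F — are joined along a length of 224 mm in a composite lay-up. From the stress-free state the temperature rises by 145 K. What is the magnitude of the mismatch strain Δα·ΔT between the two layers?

beryllium: α = 6.66×10⁻⁶/°F × 9/5 = 12.0×10⁻⁶/K.
Δα = |14.9 − 12.0|×10⁻⁶/K = 2.91×10⁻⁶/K.
Mismatch strain = Δα·ΔT = 2.91×10⁻⁶ × 145.0 = 4.22×10⁻⁴.

4.22×10⁻⁴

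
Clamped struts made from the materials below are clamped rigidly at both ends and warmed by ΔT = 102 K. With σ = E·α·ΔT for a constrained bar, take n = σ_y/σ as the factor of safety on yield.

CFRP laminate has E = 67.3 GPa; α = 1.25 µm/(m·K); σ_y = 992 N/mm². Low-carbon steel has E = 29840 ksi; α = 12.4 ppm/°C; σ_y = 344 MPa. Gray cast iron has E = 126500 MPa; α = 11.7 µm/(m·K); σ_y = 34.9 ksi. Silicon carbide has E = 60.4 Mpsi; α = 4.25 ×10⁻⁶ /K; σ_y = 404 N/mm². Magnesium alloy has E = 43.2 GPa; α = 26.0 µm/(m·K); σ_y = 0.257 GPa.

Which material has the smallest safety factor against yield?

In consistent units (E in GPa, α in ×10⁻⁶/K, σ_y in MPa):
  CFRP laminate: E = 67.30, α = 1.25, σ_y = 992.0 → σ = 8.58 MPa, n = 116
  low-carbon steel: E = 205.7, α = 12.4, σ_y = 344.0 → σ = 260 MPa, n = 1.32
  gray cast iron: E = 126.5, α = 11.7, σ_y = 240.6 → σ = 151 MPa, n = 1.59
  silicon carbide: E = 416.4, α = 4.25, σ_y = 404.0 → σ = 181 MPa, n = 2.24
  magnesium alloy: E = 43.20, α = 26.0, σ_y = 257.0 → σ = 115 MPa, n = 2.24
Smallest n: low-carbon steel with n = 1.32.

low-carbon steel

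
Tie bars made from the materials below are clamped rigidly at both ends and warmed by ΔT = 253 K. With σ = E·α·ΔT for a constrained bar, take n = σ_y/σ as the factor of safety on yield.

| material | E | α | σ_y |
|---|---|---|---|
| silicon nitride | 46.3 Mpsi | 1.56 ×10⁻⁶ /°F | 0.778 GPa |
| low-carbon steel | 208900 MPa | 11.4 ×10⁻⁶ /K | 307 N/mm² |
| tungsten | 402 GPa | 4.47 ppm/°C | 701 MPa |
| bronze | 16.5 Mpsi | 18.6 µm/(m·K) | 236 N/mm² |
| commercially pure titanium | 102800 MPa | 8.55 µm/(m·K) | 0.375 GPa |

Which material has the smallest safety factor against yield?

bronze

In consistent units (E in GPa, α in ×10⁻⁶/K, σ_y in MPa):
  silicon nitride: E = 319.2, α = 2.81, σ_y = 778.0 → σ = 227 MPa, n = 3.43
  low-carbon steel: E = 208.9, α = 11.4, σ_y = 307.0 → σ = 603 MPa, n = 0.510
  tungsten: E = 402.0, α = 4.47, σ_y = 701.0 → σ = 455 MPa, n = 1.54
  bronze: E = 113.8, α = 18.6, σ_y = 236.0 → σ = 535 MPa, n = 0.441
  commercially pure titanium: E = 102.8, α = 8.55, σ_y = 375.0 → σ = 222 MPa, n = 1.69
Smallest n: bronze with n = 0.441.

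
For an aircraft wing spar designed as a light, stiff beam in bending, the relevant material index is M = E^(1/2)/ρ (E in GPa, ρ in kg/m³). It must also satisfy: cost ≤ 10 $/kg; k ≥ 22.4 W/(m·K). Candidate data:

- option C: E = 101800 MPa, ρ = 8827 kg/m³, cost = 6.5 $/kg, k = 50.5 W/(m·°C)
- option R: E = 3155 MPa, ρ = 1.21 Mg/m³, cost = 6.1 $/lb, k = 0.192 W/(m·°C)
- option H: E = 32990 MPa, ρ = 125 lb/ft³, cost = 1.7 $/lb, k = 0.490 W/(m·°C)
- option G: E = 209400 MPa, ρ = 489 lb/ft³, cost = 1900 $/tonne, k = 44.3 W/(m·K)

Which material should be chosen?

Screen on constraints: cost ≤ 10 $/kg; k ≥ 22.4 W/(m·K). Survivors: option C, option G.
In SI units:
  option C: E = 101.8 GPa, ρ = 8827 kg/m³
  option G: E = 209.4 GPa, ρ = 7833 kg/m³
  option G: M = 1.85×10⁻³
  option C: M = 1.14×10⁻³
Option G ranks first.

option G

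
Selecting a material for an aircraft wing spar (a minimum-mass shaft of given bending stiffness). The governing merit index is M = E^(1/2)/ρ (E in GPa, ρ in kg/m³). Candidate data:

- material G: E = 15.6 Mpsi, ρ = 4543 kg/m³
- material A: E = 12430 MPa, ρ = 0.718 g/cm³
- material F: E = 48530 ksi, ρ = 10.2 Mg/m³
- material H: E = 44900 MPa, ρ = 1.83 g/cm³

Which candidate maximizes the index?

material A

In SI units:
  material G: E = 107.6 GPa, ρ = 4543 kg/m³
  material A: E = 12.43 GPa, ρ = 718.0 kg/m³
  material F: E = 334.6 GPa, ρ = 10200 kg/m³
  material H: E = 44.90 GPa, ρ = 1830 kg/m³
  material A: M = 4.91×10⁻³
  material H: M = 3.66×10⁻³
  material G: M = 2.28×10⁻³
  material F: M = 1.79×10⁻³
Material A ranks first.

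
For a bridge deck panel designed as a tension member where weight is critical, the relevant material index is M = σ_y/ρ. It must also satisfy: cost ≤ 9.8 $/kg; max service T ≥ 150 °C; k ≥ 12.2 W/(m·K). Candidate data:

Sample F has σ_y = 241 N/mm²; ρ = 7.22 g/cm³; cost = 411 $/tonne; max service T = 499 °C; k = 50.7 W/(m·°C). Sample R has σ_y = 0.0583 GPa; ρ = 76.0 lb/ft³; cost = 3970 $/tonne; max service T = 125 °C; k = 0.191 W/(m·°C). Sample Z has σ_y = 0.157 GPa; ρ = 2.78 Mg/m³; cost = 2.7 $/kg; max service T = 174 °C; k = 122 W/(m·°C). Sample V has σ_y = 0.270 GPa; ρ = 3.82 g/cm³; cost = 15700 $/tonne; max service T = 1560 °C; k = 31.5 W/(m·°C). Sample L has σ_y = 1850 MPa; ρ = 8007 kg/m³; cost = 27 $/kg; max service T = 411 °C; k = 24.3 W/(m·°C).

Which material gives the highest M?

Screen on constraints: cost ≤ 9.8 $/kg; max service T ≥ 150 °C; k ≥ 12.2 W/(m·K). Survivors: sample F, sample Z.
Putting every candidate on a common basis:
  sample F: σ_y = 241.0 MPa, ρ = 7220 kg/m³
  sample Z: σ_y = 157.0 MPa, ρ = 2780 kg/m³
  sample Z: M = 56.5 kN·m/kg
  sample F: M = 33.4 kN·m/kg
The maximum is for sample Z.

sample Z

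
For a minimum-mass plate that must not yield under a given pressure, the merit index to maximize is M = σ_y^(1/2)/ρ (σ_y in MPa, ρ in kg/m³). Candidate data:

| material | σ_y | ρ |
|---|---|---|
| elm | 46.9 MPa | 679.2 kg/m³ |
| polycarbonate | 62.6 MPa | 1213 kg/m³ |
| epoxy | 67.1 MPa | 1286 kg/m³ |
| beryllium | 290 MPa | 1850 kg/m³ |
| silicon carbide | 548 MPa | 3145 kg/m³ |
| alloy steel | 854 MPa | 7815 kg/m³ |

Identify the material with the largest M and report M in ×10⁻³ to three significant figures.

Per-candidate index values:
  elm: M = 10.1×10⁻³
  beryllium: M = 9.21×10⁻³
  silicon carbide: M = 7.44×10⁻³
  polycarbonate: M = 6.52×10⁻³
  epoxy: M = 6.37×10⁻³
  alloy steel: M = 3.74×10⁻³
Elm ranks first.

elm, M = 10.1×10⁻³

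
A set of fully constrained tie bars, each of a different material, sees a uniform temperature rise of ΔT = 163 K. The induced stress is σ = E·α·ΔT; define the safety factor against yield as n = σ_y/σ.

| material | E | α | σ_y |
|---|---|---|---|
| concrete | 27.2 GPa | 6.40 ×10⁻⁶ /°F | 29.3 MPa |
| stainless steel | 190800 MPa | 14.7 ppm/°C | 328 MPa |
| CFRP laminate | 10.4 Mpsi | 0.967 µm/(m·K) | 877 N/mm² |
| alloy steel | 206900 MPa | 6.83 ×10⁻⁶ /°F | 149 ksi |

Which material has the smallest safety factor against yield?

Converting E to GPa, α to ×10⁻⁶/K, σ_y to MPa, then σ and n for each:
  concrete: E = 27.20, α = 11.5, σ_y = 29.30 → σ = 51.1 MPa, n = 0.574
  stainless steel: E = 190.8, α = 14.7, σ_y = 328.0 → σ = 457 MPa, n = 0.717
  CFRP laminate: E = 71.71, α = 0.967, σ_y = 877.0 → σ = 11.3 MPa, n = 77.6
  alloy steel: E = 206.9, α = 12.3, σ_y = 1027 → σ = 415 MPa, n = 2.48
Smallest n: concrete with n = 0.574.

concrete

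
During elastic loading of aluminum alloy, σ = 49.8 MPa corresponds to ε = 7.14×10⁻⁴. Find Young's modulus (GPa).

69.7 GPa

E = σ/ε = 49.8 MPa / 7.14×10⁻⁴ = 69750 MPa = 69.7 GPa.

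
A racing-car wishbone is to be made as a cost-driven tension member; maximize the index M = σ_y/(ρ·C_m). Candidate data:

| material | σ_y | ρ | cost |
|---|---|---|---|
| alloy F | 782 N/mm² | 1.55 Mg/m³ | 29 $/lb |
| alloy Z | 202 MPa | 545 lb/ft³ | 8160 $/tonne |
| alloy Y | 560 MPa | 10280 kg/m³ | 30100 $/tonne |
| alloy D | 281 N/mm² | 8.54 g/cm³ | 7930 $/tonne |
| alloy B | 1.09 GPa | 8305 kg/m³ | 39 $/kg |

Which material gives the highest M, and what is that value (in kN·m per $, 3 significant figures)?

alloy F, M = 7.89 kN·m per $

Putting every candidate on a common basis:
  alloy F: σ_y = 782.0 MPa, ρ = 1550 kg/m³, cost = 63.93 $/kg
  alloy Z: σ_y = 202.0 MPa, ρ = 8730 kg/m³, cost = 8.160 $/kg
  alloy Y: σ_y = 560.0 MPa, ρ = 10280 kg/m³, cost = 30.10 $/kg
  alloy D: σ_y = 281.0 MPa, ρ = 8540 kg/m³, cost = 7.930 $/kg
  alloy B: σ_y = 1090 MPa, ρ = 8305 kg/m³, cost = 39.00 $/kg
  alloy F: M = 7.89 kN·m per $
  alloy D: M = 4.15 kN·m per $
  alloy B: M = 3.37 kN·m per $
  alloy Z: M = 2.84 kN·m per $
  alloy Y: M = 1.81 kN·m per $
Alloy F has the largest M.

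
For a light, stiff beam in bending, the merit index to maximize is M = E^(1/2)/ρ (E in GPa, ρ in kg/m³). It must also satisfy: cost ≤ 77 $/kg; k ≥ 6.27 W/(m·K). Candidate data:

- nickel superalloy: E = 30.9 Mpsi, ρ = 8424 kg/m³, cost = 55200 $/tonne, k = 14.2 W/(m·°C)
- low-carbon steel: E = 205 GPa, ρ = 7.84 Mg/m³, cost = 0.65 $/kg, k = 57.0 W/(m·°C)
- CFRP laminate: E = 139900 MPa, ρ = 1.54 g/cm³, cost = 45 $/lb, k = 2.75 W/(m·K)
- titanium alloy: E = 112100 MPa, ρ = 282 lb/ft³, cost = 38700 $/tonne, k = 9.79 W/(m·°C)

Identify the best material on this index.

Screen on constraints: cost ≤ 77 $/kg; k ≥ 6.27 W/(m·K). Survivors: nickel superalloy, low-carbon steel, titanium alloy.
In SI units:
  nickel superalloy: E = 213.0 GPa, ρ = 8424 kg/m³
  low-carbon steel: E = 205.0 GPa, ρ = 7840 kg/m³
  titanium alloy: E = 112.1 GPa, ρ = 4517 kg/m³
  titanium alloy: M = 2.34×10⁻³
  low-carbon steel: M = 1.83×10⁻³
  nickel superalloy: M = 1.73×10⁻³
The maximum is for titanium alloy.

titanium alloy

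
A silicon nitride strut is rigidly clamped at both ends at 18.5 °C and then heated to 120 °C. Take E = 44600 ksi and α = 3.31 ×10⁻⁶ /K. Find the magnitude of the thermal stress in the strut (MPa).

E = 44600 ksi = 307.5 GPa.
ΔT = 101.5 K. Constrained thermal stress σ = E·α·ΔT = 307.5×10³ MPa × 3.31×10⁻⁶ × 101.5 = 103 MPa (compressive).

103 MPa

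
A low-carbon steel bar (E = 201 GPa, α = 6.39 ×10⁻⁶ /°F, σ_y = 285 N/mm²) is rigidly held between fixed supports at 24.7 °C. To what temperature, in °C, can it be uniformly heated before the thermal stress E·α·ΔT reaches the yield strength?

148 °C

α = 6.39×10⁻⁶/°F × 9/5 = 11.5×10⁻⁶/K.
σ_y = 285 N/mm² = 285.0 MPa.
E·α·ΔT = 285.0 MPa ⇒ ΔT = 285.0 / (201.0×10³ × 11.5×10⁻⁶) = 123.3 K.
T = 24.7 + 123.3 = 148.0 °C.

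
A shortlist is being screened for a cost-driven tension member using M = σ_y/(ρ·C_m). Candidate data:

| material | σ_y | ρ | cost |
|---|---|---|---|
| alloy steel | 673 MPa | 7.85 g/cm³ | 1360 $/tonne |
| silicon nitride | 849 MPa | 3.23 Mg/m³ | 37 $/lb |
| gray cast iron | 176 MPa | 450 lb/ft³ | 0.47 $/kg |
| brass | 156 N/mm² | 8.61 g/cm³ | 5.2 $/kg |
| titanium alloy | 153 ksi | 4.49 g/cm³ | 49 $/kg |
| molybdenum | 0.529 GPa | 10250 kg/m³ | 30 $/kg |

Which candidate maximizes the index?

Convert each candidate to consistent units, then evaluate M:
  alloy steel: σ_y = 673.0 MPa, ρ = 7850 kg/m³, cost = 1.360 $/kg
  silicon nitride: σ_y = 849.0 MPa, ρ = 3230 kg/m³, cost = 81.57 $/kg
  gray cast iron: σ_y = 176.0 MPa, ρ = 7208 kg/m³, cost = 0.4700 $/kg
  brass: σ_y = 156.0 MPa, ρ = 8610 kg/m³, cost = 5.200 $/kg
  titanium alloy: σ_y = 1055 MPa, ρ = 4490 kg/m³, cost = 49.00 $/kg
  molybdenum: σ_y = 529.0 MPa, ρ = 10250 kg/m³, cost = 30.00 $/kg
  alloy steel: M = 63.0 kN·m per $
  gray cast iron: M = 51.9 kN·m per $
  titanium alloy: M = 4.79 kN·m per $
  brass: M = 3.48 kN·m per $
  silicon nitride: M = 3.22 kN·m per $
  molybdenum: M = 1.72 kN·m per $
Alloy steel has the largest M.

alloy steel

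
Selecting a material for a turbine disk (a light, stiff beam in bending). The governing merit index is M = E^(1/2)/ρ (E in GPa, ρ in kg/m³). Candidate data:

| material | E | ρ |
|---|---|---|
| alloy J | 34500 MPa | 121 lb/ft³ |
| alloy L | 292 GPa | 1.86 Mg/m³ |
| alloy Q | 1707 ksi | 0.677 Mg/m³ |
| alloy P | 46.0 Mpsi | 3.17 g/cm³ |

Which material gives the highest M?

Normalizing units and computing the index:
  alloy J: E = 34.50 GPa, ρ = 1938 kg/m³
  alloy L: E = 292.0 GPa, ρ = 1860 kg/m³
  alloy Q: E = 11.77 GPa, ρ = 677.0 kg/m³
  alloy P: E = 317.2 GPa, ρ = 3170 kg/m³
  alloy L: M = 9.19×10⁻³
  alloy P: M = 5.62×10⁻³
  alloy Q: M = 5.07×10⁻³
  alloy J: M = 3.03×10⁻³
Alloy L has the largest M.

alloy L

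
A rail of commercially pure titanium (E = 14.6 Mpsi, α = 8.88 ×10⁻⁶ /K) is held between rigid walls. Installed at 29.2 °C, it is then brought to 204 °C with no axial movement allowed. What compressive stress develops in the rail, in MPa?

156 MPa

E = 14.6 Mpsi = 100.7 GPa.
ΔT = 174.8 K. Constrained thermal stress σ = E·α·ΔT = 100.7×10³ MPa × 8.88×10⁻⁶ × 174.8 = 156 MPa (compressive).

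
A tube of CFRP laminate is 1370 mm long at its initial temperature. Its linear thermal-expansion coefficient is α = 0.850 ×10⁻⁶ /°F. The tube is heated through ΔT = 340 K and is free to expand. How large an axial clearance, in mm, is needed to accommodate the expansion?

Convert α: 0.850×10⁻⁶/°F × (9/5) = 1.53×10⁻⁶/K.
ΔL = α·L₀·ΔT = 1.53×10⁻⁶ × 1370 mm × 340.0 K = 0.713 mm.

0.713 mm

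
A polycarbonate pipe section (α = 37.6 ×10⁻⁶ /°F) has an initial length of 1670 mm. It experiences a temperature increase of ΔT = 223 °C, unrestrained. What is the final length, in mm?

1695.2 mm

Convert α: 37.6×10⁻⁶/°F × (9/5) = 67.7×10⁻⁶/K.
ΔL = α·L₀·ΔT = 67.7×10⁻⁶ × 1670 mm × 223.0 K = 25.2 mm.
L = L₀ + ΔL = 1670 + 25.2 = 1695.2 mm.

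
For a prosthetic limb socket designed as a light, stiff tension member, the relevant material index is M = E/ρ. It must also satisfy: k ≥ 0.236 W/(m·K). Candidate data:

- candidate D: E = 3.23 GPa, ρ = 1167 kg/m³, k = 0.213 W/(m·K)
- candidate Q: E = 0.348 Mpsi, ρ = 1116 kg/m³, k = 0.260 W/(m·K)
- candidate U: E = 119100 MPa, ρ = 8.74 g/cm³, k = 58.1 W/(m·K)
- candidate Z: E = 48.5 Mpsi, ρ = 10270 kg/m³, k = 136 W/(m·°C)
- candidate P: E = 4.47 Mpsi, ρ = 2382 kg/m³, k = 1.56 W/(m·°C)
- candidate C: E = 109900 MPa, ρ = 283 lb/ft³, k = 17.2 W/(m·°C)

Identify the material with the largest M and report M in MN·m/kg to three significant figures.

Screen on constraints: k ≥ 0.236 W/(m·K). Survivors: candidate Q, candidate U, candidate Z, candidate P, candidate C.
Normalizing units and computing the index:
  candidate Q: E = 2.399 GPa, ρ = 1116 kg/m³
  candidate U: E = 119.1 GPa, ρ = 8740 kg/m³
  candidate Z: E = 334.4 GPa, ρ = 10270 kg/m³
  candidate P: E = 30.82 GPa, ρ = 2382 kg/m³
  candidate C: E = 109.9 GPa, ρ = 4533 kg/m³
  candidate Z: M = 32.6 MN·m/kg
  candidate C: M = 24.2 MN·m/kg
  candidate U: M = 13.6 MN·m/kg
  candidate P: M = 12.9 MN·m/kg
  candidate Q: M = 2.15 MN·m/kg
Candidate Z has the largest M.

candidate Z, M = 32.6 MN·m/kg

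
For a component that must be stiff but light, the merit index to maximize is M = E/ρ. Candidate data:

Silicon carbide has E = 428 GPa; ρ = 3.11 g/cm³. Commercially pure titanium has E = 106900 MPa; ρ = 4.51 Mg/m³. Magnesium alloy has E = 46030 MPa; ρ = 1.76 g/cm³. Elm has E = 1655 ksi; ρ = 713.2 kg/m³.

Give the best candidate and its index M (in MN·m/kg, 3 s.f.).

Putting every candidate on a common basis:
  silicon carbide: E = 428.0 GPa, ρ = 3110 kg/m³
  commercially pure titanium: E = 106.9 GPa, ρ = 4510 kg/m³
  magnesium alloy: E = 46.03 GPa, ρ = 1760 kg/m³
  elm: E = 11.41 GPa, ρ = 713.2 kg/m³
  silicon carbide: M = 138 MN·m/kg
  magnesium alloy: M = 26.2 MN·m/kg
  commercially pure titanium: M = 23.7 MN·m/kg
  elm: M = 16.0 MN·m/kg
Silicon carbide ranks first.

silicon carbide, M = 138 MN·m/kg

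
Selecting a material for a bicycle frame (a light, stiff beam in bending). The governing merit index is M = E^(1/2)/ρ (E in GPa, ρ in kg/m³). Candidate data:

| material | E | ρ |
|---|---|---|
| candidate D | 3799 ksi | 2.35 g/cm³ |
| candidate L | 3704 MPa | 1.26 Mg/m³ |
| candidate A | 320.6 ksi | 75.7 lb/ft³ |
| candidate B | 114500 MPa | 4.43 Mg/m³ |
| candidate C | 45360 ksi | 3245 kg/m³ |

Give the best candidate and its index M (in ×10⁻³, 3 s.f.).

candidate C, M = 5.45×10⁻³

Normalizing units and computing the index:
  candidate D: E = 26.19 GPa, ρ = 2350 kg/m³
  candidate L: E = 3.704 GPa, ρ = 1260 kg/m³
  candidate A: E = 2.210 GPa, ρ = 1213 kg/m³
  candidate B: E = 114.5 GPa, ρ = 4430 kg/m³
  candidate C: E = 312.7 GPa, ρ = 3245 kg/m³
  candidate C: M = 5.45×10⁻³
  candidate B: M = 2.42×10⁻³
  candidate D: M = 2.18×10⁻³
  candidate L: M = 1.53×10⁻³
  candidate A: M = 1.23×10⁻³
Highest index: candidate C.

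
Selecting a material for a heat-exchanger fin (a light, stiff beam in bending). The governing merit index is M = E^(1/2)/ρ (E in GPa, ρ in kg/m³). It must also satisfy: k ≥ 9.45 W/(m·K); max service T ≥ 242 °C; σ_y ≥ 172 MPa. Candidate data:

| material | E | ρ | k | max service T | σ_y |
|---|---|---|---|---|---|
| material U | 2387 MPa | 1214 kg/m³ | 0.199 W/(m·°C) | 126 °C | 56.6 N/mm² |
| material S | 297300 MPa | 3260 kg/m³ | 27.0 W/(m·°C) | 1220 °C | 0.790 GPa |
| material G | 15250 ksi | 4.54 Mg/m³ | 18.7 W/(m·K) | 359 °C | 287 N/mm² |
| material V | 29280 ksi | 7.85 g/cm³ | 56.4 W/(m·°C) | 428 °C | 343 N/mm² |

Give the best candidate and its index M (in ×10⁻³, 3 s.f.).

Screen on constraints: k ≥ 9.45 W/(m·K); max service T ≥ 242 °C; σ_y ≥ 172 MPa. Survivors: material S, material G, material V.
After converting to SI:
  material S: E = 297.3 GPa, ρ = 3260 kg/m³
  material G: E = 105.1 GPa, ρ = 4540 kg/m³
  material V: E = 201.9 GPa, ρ = 7850 kg/m³
  material S: M = 5.29×10⁻³
  material G: M = 2.26×10⁻³
  material V: M = 1.81×10⁻³
Highest index: material S.

material S, M = 5.29×10⁻³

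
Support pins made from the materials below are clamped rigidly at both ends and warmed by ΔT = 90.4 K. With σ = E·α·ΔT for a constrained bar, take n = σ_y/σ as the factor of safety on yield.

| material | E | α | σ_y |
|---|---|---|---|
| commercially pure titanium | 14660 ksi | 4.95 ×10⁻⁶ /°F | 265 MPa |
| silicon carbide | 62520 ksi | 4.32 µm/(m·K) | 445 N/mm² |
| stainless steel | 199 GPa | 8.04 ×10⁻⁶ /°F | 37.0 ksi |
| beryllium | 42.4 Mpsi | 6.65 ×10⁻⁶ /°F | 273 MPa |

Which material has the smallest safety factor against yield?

In consistent units (E in GPa, α in ×10⁻⁶/K, σ_y in MPa):
  commercially pure titanium: E = 101.1, α = 8.91, σ_y = 265.0 → σ = 81.4 MPa, n = 3.25
  silicon carbide: E = 431.1, α = 4.32, σ_y = 445.0 → σ = 168 MPa, n = 2.64
  stainless steel: E = 199.0, α = 14.5, σ_y = 255.1 → σ = 260 MPa, n = 0.980
  beryllium: E = 292.3, α = 12.0, σ_y = 273.0 → σ = 316 MPa, n = 0.863
The minimum is beryllium at n = 0.863.

beryllium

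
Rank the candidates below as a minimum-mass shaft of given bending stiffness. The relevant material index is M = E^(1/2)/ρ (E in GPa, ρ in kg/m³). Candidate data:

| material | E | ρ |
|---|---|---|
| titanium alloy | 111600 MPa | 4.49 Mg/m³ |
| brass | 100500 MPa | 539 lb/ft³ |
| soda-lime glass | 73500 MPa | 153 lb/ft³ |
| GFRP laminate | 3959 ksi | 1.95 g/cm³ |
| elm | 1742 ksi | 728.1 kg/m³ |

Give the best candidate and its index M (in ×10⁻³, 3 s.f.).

Normalizing units and computing the index:
  titanium alloy: E = 111.6 GPa, ρ = 4490 kg/m³
  brass: E = 100.5 GPa, ρ = 8634 kg/m³
  soda-lime glass: E = 73.50 GPa, ρ = 2451 kg/m³
  GFRP laminate: E = 27.30 GPa, ρ = 1950 kg/m³
  elm: E = 12.01 GPa, ρ = 728.1 kg/m³
  elm: M = 4.76×10⁻³
  soda-lime glass: M = 3.50×10⁻³
  GFRP laminate: M = 2.68×10⁻³
  titanium alloy: M = 2.35×10⁻³
  brass: M = 1.16×10⁻³
Elm ranks first.

elm, M = 4.76×10⁻³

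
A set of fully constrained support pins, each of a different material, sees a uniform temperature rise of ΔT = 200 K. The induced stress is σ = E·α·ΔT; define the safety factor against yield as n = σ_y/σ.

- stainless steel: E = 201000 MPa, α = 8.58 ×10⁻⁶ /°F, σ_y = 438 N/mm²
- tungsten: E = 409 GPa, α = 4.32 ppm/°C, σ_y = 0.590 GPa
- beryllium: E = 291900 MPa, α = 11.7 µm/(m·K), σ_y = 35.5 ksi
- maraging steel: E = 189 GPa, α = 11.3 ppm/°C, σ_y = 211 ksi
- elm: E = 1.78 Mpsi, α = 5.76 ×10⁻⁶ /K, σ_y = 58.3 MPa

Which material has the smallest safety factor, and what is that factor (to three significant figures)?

beryllium, n = 0.358

With everything in SI (GPa, ×10⁻⁶/K, MPa):
  stainless steel: E = 201.0, α = 15.4, σ_y = 438.0 → σ = 621 MPa, n = 0.705
  tungsten: E = 409.0, α = 4.32, σ_y = 590.0 → σ = 353 MPa, n = 1.67
  beryllium: E = 291.9, α = 11.7, σ_y = 244.8 → σ = 683 MPa, n = 0.358
  maraging steel: E = 189.0, α = 11.3, σ_y = 1455 → σ = 427 MPa, n = 3.41
  elm: E = 12.27, α = 5.76, σ_y = 58.30 → σ = 14.1 MPa, n = 4.12
Smallest n: beryllium with n = 0.358.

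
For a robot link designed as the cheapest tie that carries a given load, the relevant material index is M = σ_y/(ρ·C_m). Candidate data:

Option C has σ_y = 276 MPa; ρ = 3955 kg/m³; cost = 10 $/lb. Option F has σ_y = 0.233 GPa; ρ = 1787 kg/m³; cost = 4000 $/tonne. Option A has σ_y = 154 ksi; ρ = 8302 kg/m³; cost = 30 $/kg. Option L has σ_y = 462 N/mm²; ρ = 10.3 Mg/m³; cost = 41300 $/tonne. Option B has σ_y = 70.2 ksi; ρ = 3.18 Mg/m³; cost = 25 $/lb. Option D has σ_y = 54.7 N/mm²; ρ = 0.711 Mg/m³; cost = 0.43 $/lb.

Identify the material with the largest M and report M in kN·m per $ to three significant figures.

option D, M = 81.2 kN·m per $

Putting every candidate on a common basis:
  option C: σ_y = 276.0 MPa, ρ = 3955 kg/m³, cost = 22.05 $/kg
  option F: σ_y = 233.0 MPa, ρ = 1787 kg/m³, cost = 4.000 $/kg
  option A: σ_y = 1062 MPa, ρ = 8302 kg/m³, cost = 30.00 $/kg
  option L: σ_y = 462.0 MPa, ρ = 10300 kg/m³, cost = 41.30 $/kg
  option B: σ_y = 484.0 MPa, ρ = 3180 kg/m³, cost = 55.11 $/kg
  option D: σ_y = 54.70 MPa, ρ = 711.0 kg/m³, cost = 0.9480 $/kg
  option D: M = 81.2 kN·m per $
  option F: M = 32.6 kN·m per $
  option A: M = 4.26 kN·m per $
  option C: M = 3.17 kN·m per $
  option B: M = 2.76 kN·m per $
  option L: M = 1.09 kN·m per $
Option D has the largest M.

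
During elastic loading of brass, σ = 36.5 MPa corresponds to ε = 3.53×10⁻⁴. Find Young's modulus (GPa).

103 GPa

E = σ/ε = 36.5 MPa / 3.53×10⁻⁴ = 103400 MPa = 103 GPa.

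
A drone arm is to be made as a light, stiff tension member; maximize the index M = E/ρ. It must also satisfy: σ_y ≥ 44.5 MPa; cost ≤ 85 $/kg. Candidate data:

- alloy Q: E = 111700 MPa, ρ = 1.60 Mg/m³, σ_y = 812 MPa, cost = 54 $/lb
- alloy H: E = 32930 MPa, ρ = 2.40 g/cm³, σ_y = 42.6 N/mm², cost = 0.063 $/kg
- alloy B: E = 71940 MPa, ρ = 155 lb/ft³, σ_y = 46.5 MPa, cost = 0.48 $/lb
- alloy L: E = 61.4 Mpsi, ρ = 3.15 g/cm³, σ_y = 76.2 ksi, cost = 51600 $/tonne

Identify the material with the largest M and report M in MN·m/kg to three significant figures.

Screen on constraints: σ_y ≥ 44.5 MPa; cost ≤ 85 $/kg. Survivors: alloy B, alloy L.
Convert each candidate to consistent units, then evaluate M:
  alloy B: E = 71.94 GPa, ρ = 2483 kg/m³
  alloy L: E = 423.3 GPa, ρ = 3150 kg/m³
  alloy L: M = 134 MN·m/kg
  alloy B: M = 29.0 MN·m/kg
Alloy L ranks first.

alloy L, M = 134 MN·m/kg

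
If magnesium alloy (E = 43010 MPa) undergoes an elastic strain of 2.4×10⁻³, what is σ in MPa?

E = 43010 MPa = 43.01 GPa.
σ = E·ε = 43010 MPa × 2.4×10⁻³ = 103 MPa.

103 MPa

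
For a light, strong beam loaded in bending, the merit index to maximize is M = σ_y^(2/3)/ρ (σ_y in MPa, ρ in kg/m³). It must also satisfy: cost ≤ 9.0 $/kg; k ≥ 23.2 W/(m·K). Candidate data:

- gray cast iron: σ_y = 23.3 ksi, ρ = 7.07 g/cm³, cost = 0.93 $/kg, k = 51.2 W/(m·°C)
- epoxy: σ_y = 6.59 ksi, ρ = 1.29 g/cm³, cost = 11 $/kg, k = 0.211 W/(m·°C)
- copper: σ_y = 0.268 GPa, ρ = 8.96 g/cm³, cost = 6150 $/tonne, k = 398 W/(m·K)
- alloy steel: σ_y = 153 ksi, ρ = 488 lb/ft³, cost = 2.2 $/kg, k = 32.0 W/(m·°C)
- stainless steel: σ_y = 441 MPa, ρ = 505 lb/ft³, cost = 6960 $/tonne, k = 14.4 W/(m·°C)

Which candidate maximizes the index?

Screen on constraints: cost ≤ 9.0 $/kg; k ≥ 23.2 W/(m·K). Survivors: gray cast iron, copper, alloy steel.
Convert each candidate to consistent units, then evaluate M:
  gray cast iron: σ_y = 160.6 MPa, ρ = 7070 kg/m³
  copper: σ_y = 268.0 MPa, ρ = 8960 kg/m³
  alloy steel: σ_y = 1055 MPa, ρ = 7817 kg/m³
  alloy steel: M = 13.3×10⁻³
  copper: M = 4.64×10⁻³
  gray cast iron: M = 4.18×10⁻³
Alloy steel has the largest M.

alloy steel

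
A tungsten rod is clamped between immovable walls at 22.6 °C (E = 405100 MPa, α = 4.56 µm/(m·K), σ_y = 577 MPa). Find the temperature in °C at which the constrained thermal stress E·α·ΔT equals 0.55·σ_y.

E = 405100 MPa = 405.1 GPa.
E·α·ΔT = 317.4 MPa ⇒ ΔT = 317.4 / (405.1×10³ × 4.56×10⁻⁶) = 171.8 K.
T = 22.6 + 171.8 = 194.4 °C.

194 °C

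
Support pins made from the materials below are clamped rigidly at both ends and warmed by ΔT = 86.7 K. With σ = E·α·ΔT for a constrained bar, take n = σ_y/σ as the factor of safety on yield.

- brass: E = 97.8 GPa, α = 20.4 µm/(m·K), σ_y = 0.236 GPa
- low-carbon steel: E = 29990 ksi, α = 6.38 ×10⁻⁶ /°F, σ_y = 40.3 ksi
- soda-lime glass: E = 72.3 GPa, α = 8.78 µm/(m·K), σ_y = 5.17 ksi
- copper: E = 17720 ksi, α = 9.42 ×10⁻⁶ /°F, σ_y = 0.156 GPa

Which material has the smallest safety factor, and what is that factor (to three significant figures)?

soda-lime glass, n = 0.648

In consistent units (E in GPa, α in ×10⁻⁶/K, σ_y in MPa):
  brass: E = 97.80, α = 20.4, σ_y = 236.0 → σ = 173 MPa, n = 1.36
  low-carbon steel: E = 206.8, α = 11.5, σ_y = 277.9 → σ = 206 MPa, n = 1.35
  soda-lime glass: E = 72.30, α = 8.78, σ_y = 35.65 → σ = 55.0 MPa, n = 0.648
  copper: E = 122.2, α = 17.0, σ_y = 156.0 → σ = 180 MPa, n = 0.869
Smallest n: soda-lime glass with n = 0.648.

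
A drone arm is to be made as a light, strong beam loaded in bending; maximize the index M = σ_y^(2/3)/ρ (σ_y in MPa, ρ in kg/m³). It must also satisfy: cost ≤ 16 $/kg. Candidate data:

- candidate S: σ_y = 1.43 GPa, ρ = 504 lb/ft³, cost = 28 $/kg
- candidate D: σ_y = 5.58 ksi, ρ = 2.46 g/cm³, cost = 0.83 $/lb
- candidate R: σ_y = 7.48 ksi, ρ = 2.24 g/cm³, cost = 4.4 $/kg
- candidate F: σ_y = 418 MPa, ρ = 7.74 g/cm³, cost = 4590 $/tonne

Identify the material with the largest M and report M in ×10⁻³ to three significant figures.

Screen on constraints: cost ≤ 16 $/kg. Survivors: candidate D, candidate R, candidate F.
In SI units:
  candidate D: σ_y = 38.47 MPa, ρ = 2460 kg/m³
  candidate R: σ_y = 51.57 MPa, ρ = 2240 kg/m³
  candidate F: σ_y = 418.0 MPa, ρ = 7740 kg/m³
  candidate F: M = 7.22×10⁻³
  candidate R: M = 6.19×10⁻³
  candidate D: M = 4.63×10⁻³
Candidate F ranks first.

candidate F, M = 7.22×10⁻³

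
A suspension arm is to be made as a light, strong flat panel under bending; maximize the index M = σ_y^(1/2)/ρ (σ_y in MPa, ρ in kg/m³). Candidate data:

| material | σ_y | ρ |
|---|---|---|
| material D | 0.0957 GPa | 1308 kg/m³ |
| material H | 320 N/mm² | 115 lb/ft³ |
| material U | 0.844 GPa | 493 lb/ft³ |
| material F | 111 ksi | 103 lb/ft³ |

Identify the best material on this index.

After converting to SI:
  material D: σ_y = 95.70 MPa, ρ = 1308 kg/m³
  material H: σ_y = 320.0 MPa, ρ = 1842 kg/m³
  material U: σ_y = 844.0 MPa, ρ = 7897 kg/m³
  material F: σ_y = 765.3 MPa, ρ = 1650 kg/m³
  material F: M = 16.8×10⁻³
  material H: M = 9.71×10⁻³
  material D: M = 7.48×10⁻³
  material U: M = 3.68×10⁻³
The maximum is for material F.

material F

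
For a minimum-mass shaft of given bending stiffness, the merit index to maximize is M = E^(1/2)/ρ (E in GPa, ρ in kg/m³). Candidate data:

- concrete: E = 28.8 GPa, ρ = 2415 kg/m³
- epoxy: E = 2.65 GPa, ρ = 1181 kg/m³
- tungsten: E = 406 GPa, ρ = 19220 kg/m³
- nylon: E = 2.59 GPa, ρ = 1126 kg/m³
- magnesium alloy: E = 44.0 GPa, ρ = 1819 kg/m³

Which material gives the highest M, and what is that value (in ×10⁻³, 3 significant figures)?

Computing M directly (units already consistent):
  magnesium alloy: M = 3.65×10⁻³
  concrete: M = 2.22×10⁻³
  nylon: M = 1.43×10⁻³
  epoxy: M = 1.38×10⁻³
  tungsten: M = 1.05×10⁻³
Magnesium alloy has the largest M.

magnesium alloy, M = 3.65×10⁻³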